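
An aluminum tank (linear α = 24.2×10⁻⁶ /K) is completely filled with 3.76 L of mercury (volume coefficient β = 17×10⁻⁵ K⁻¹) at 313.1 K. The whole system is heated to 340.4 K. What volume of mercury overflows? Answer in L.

The tank also expands: β_container ≈ 3α = 7.26×10⁻⁵ /K
Net overflow = V₀(β_liq − 3α_cont)ΔT
β − 3α = 1.70×10⁻⁴ − 7.26×10⁻⁵ = 9.74×10⁻⁵ /K; ΔT = 27.3 K
ΔV = 3.76 × 9.74×10⁻⁵ × 27.3 = 0.0100 L

0.0100 L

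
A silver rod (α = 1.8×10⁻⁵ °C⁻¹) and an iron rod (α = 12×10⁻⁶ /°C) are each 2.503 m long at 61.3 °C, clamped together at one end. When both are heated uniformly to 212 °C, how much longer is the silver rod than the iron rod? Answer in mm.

2.26 mm

ΔT = 150.7 K
silver: ΔL = 1.8×10⁻⁵ × 2.503 m × 150.7 = 6.7896×10⁻³ m = 6.7896 mm
iron: ΔL = 12×10⁻⁶ × 2.503 m × 150.7 = 4.5264×10⁻³ m = 4.5264 mm
difference = 6.7896 − 4.5264 = 2.2632 mm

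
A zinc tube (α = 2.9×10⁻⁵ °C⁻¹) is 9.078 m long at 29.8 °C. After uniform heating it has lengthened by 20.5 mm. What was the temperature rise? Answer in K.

ΔT = 77.9 K

ΔL = αL₀ΔT ⇒ ΔT = ΔL / (αL₀)
ΔT = 20.5×10⁻³ m / (2.9×10⁻⁵ × 9.078 m) = 77.869 K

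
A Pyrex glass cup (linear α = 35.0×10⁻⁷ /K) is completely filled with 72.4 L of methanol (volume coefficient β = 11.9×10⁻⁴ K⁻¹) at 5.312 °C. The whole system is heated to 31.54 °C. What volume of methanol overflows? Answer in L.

The cup also expands: β_container ≈ 3α = 1.05×10⁻⁵ /K
Net overflow = V₀(β_liq − 3α_cont)ΔT
β − 3α = 1.19×10⁻³ − 1.05×10⁻⁵ = 1.1795×10⁻³ /K; ΔT = 26.228 K
ΔV = 72.4 × 1.1795×10⁻³ × 26.228 = 2.24 L

2.24 L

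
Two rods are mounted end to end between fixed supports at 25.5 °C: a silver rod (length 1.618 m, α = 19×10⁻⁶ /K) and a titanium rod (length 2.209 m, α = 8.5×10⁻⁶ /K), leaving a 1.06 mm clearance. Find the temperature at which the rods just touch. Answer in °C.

α₁L₁ = 3.0742×10⁻⁵ m/K, α₂L₂ = 1.87765×10⁻⁵ m/K → total 4.95185×10⁻⁵ m/K
ΔT = g/(α₁L₁+α₂L₂) = 1.06×10⁻³ / 4.95185×10⁻⁵ = 21.406 K
T = 25.5 + 21.406 = 46.906 °C

T = 46.9 °C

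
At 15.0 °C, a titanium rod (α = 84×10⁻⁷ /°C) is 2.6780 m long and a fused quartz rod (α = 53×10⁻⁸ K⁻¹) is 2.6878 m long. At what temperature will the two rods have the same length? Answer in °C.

L₁(1 + α₁ΔT) = L₂(1 + α₂ΔT) ⇒ ΔT = (L₂ − L₁)/(α₁L₁ − α₂L₂)
L₂ − L₁ = 2.6878 − 2.6780 = 9.80×10⁻³ m
α₁L₁ − α₂L₂ = 84×10⁻⁷×2.6780 − 53×10⁻⁸×2.6878 = 2.1070666×10⁻⁵ m/K
ΔT = 9.80×10⁻³ / 2.1070666×10⁻⁵ = 465.102 K
T = 15.0 + 465.102 = 480.102 °C

T = 480.1 °C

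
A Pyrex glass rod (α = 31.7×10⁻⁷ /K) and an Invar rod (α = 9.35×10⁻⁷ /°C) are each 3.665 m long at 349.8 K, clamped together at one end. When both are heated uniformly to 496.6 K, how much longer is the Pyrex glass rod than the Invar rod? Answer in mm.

1.20 mm

ΔT = 146.8 K
Pyrex glass: ΔL = 31.7×10⁻⁷ × 3.665 m × 146.8 = 1.7055×10⁻³ m = 1.7055 mm
Invar: ΔL = 9.35×10⁻⁷ × 3.665 m × 146.8 = 5.0305×10⁻⁴ m = 0.50305 mm
difference = 1.7055 − 0.50305 = 1.20245 mm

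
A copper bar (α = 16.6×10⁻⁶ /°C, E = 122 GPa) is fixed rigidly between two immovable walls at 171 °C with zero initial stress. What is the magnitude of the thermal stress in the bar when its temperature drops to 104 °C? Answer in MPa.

Fully constrained: the free strain ε = αΔT is blocked, so σ = Eε = EαΔT.
|ΔT| = 67 K
σ = 122×10⁹ × 16.6×10⁻⁶ × 67 = 1.36×10⁸ Pa

σ = 136 MPa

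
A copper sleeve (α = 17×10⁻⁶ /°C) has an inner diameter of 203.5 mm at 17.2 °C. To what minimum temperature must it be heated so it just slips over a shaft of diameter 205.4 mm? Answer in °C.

T = 566 °C

Required Δd = 205.4 − 203.5 = 1.9 mm
Δd = αd₀ΔT ⇒ ΔT = Δd/(αd₀) = 1.9 / (17×10⁻⁶ × 203.5) = 549.21 K
T_min = 17.2 + 549.21 = 566.41 °C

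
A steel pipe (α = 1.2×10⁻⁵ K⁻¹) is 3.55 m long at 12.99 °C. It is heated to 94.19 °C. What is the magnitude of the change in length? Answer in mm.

ΔL = 3.46 mm

|ΔT| = |94.19 − 12.99| = 81.20 K
ΔL = αL₀ΔT = (1.2×10⁻⁵)(3.55)(81.20) = 3.46×10⁻³ m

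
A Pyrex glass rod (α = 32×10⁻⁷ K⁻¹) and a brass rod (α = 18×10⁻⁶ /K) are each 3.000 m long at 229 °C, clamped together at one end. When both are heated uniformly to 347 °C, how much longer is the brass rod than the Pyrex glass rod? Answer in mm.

5.24 mm

ΔT = 118 K
Pyrex glass: ΔL = 32×10⁻⁷ × 3.000 m × 118 = 1.1328×10⁻³ m = 1.1328 mm
brass: ΔL = 18×10⁻⁶ × 3.000 m × 118 = 6.3720×10⁻³ m = 6.3720 mm
difference = 6.3720 − 1.1328 = 5.2392 mm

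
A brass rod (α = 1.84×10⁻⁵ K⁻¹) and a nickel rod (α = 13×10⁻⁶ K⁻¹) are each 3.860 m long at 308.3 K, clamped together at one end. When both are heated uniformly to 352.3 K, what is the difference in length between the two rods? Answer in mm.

0.917 mm

ΔT = 44.0 K
brass: ΔL = 1.84×10⁻⁵ × 3.860 m × 44.0 = 3.1251×10⁻³ m = 3.1251 mm
nickel: ΔL = 13×10⁻⁶ × 3.860 m × 44.0 = 2.2079×10⁻³ m = 2.2079 mm
difference = 3.1251 − 2.2079 = 0.9172 mm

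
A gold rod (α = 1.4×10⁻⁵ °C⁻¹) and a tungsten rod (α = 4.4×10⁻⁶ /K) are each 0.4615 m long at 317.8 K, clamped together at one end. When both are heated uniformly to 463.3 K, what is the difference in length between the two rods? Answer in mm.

ΔT = 145.5 K
gold: ΔL = 1.4×10⁻⁵ × 0.4615 m × 145.5 = 9.4008×10⁻⁴ m = 0.94008 mm
tungsten: ΔL = 4.4×10⁻⁶ × 0.4615 m × 145.5 = 2.9545×10⁻⁴ m = 0.29545 mm
difference = 0.94008 − 0.29545 = 0.64463 mm

0.645 mm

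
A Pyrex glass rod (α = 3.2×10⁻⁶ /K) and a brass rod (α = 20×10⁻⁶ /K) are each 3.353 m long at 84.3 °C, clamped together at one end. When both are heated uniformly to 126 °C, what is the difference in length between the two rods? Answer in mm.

ΔT = 41.7 K
Pyrex glass: ΔL = 3.2×10⁻⁶ × 3.353 m × 41.7 = 4.4742×10⁻⁴ m = 0.44742 mm
brass: ΔL = 20×10⁻⁶ × 3.353 m × 41.7 = 2.7964×10⁻³ m = 2.7964 mm
difference = 2.7964 − 0.44742 = 2.34898 mm

2.35 mm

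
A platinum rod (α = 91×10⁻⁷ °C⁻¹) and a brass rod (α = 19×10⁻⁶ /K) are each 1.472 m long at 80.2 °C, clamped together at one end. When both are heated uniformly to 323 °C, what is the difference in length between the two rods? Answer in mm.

3.54 mm

ΔT = 242.8 K
platinum: ΔL = 91×10⁻⁷ × 1.472 m × 242.8 = 3.2524×10⁻³ m = 3.2524 mm
brass: ΔL = 19×10⁻⁶ × 1.472 m × 242.8 = 6.7906×10⁻³ m = 6.7906 mm
difference = 6.7906 − 3.2524 = 3.5382 mm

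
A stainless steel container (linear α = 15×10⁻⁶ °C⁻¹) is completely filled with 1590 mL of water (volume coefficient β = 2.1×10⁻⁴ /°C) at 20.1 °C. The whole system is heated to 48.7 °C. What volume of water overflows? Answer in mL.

The container also expands: β_container ≈ 3α = 4.5×10⁻⁵ /K
Net overflow = V₀(β_liq − 3α_cont)ΔT
β − 3α = 2.10×10⁻⁴ − 4.5×10⁻⁵ = 1.65×10⁻⁴ /K; ΔT = 28.6 K
ΔV = 1590 × 1.65×10⁻⁴ × 28.6 = 7.50 mL

7.50 mL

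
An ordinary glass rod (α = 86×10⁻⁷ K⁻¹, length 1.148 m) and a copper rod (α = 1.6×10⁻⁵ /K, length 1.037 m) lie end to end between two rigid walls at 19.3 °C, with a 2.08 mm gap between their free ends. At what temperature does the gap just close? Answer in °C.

T = 97.9 °C

α₁L₁ = 9.8728×10⁻⁶ m/K, α₂L₂ = 1.6592×10⁻⁵ m/K → total 2.64648×10⁻⁵ m/K
ΔT = g/(α₁L₁+α₂L₂) = 2.08×10⁻³ / 2.64648×10⁻⁵ = 78.595 K
T = 19.3 + 78.595 = 97.895 °C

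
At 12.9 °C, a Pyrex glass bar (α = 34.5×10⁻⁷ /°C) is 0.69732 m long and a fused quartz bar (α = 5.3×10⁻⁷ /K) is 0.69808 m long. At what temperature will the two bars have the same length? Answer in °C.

L₁(1 + α₁ΔT) = L₂(1 + α₂ΔT) ⇒ ΔT = (L₂ − L₁)/(α₁L₁ − α₂L₂)
L₂ − L₁ = 0.69808 − 0.69732 = 7.60×10⁻⁴ m
α₁L₁ − α₂L₂ = 34.5×10⁻⁷×0.69732 − 5.3×10⁻⁷×0.69808 = 2.0357716×10⁻⁶ m/K
ΔT = 7.60×10⁻⁴ / 2.0357716×10⁻⁶ = 373.323 K
T = 12.9 + 373.323 = 386.223 °C

T = 386.2 °C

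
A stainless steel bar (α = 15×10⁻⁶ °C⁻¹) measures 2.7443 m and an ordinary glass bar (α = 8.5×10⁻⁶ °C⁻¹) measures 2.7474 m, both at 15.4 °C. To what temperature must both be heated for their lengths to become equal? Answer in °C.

T = 189.4 °C

Equal length when α₁L₁ΔT − α₂L₂ΔT = L₂ − L₁ = 3.10×10⁻³ m
α₁L₁ = 4.11645×10⁻⁵, α₂L₂ = 2.33529×10⁻⁵ → Δ(αL) = 1.78116×10⁻⁵ m/K
ΔT = 3.10×10⁻³ / 1.78116×10⁻⁵ = 174.044 K, so T = 15.4 + 174.044 = 189.444 °C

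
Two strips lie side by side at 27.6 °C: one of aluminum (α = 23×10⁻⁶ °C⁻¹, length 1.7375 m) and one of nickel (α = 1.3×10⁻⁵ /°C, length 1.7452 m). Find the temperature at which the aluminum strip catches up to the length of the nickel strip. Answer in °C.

Equal length when α₁L₁ΔT − α₂L₂ΔT = L₂ − L₁ = 7.70×10⁻³ m
α₁L₁ = 3.99625×10⁻⁵, α₂L₂ = 2.26876×10⁻⁵ → Δ(αL) = 1.72749×10⁻⁵ m/K
ΔT = 7.70×10⁻³ / 1.72749×10⁻⁵ = 445.733 K, so T = 27.6 + 445.733 = 473.333 °C

T = 473.3 °C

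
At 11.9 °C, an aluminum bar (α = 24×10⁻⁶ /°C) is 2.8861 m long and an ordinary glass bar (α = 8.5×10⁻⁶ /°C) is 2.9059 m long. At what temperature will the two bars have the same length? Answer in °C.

T = 456.2 °C

Equal length when α₁L₁ΔT − α₂L₂ΔT = L₂ − L₁ = 1.98×10⁻² m
α₁L₁ = 6.92664×10⁻⁵, α₂L₂ = 2.470015×10⁻⁵ → Δ(αL) = 4.456625×10⁻⁵ m/K
ΔT = 1.98×10⁻² / 4.456625×10⁻⁵ = 444.282 K, so T = 11.9 + 444.282 = 456.182 °C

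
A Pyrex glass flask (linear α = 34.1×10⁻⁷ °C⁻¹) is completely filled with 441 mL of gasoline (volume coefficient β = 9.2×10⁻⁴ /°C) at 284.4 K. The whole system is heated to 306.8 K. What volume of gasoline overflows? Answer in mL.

8.99 mL

The flask also expands: β_container ≈ 3α = 1.023×10⁻⁵ /K
Net overflow = V₀(β_liq − 3α_cont)ΔT
β − 3α = 9.20×10⁻⁴ − 1.023×10⁻⁵ = 9.0977×10⁻⁴ /K; ΔT = 22.4 K
ΔV = 441 × 9.0977×10⁻⁴ × 22.4 = 8.99 mL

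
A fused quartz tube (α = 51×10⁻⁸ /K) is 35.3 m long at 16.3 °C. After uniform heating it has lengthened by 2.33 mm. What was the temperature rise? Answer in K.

ΔL = αL₀ΔT ⇒ ΔT = ΔL / (αL₀)
ΔT = 2.33×10⁻³ m / (51×10⁻⁸ × 35.3 m) = 129.42 K

ΔT = 129 K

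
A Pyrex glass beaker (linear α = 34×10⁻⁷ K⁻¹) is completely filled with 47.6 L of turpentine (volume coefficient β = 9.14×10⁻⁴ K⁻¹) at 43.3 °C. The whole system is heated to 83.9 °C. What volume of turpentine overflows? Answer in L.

The beaker also expands: β_container ≈ 3α = 1.02×10⁻⁵ /K
Net overflow = V₀(β_liq − 3α_cont)ΔT
β − 3α = 9.14×10⁻⁴ − 1.02×10⁻⁵ = 9.038×10⁻⁴ /K; ΔT = 40.6 K
ΔV = 47.6 × 9.038×10⁻⁴ × 40.6 = 1.75 L

1.75 L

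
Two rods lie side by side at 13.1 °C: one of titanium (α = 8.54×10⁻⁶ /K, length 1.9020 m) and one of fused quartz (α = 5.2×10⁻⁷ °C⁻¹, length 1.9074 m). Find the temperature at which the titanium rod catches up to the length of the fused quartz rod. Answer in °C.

T = 367.2 °C

L₁(1 + α₁ΔT) = L₂(1 + α₂ΔT) ⇒ ΔT = (L₂ − L₁)/(α₁L₁ − α₂L₂)
L₂ − L₁ = 1.9074 − 1.9020 = 5.40×10⁻³ m
α₁L₁ − α₂L₂ = 8.54×10⁻⁶×1.9020 − 5.2×10⁻⁷×1.9074 = 1.5251232×10⁻⁵ m/K
ΔT = 5.40×10⁻³ / 1.5251232×10⁻⁵ = 354.070 K
T = 13.1 + 354.070 = 367.170 °C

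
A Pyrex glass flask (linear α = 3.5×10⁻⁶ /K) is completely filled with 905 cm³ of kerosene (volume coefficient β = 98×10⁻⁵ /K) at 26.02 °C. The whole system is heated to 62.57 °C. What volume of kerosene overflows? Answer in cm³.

The flask also expands: β_container ≈ 3α = 1.05×10⁻⁵ /K
Net overflow = V₀(β_liq − 3α_cont)ΔT
β − 3α = 9.80×10⁻⁴ − 1.05×10⁻⁵ = 9.695×10⁻⁴ /K; ΔT = 36.55 K
ΔV = 905 × 9.695×10⁻⁴ × 36.55 = 32.1 cm³

32.1 cm³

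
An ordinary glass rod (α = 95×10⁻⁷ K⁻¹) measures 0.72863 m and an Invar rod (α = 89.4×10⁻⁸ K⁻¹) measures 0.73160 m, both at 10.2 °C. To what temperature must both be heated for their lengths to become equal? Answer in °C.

T = 484.0 °C

Equal length when α₁L₁ΔT − α₂L₂ΔT = L₂ − L₁ = 2.97×10⁻³ m
α₁L₁ = 6.921985×10⁻⁶, α₂L₂ = 6.540504×10⁻⁷ → Δ(αL) = 6.2679346×10⁻⁶ m/K
ΔT = 2.97×10⁻³ / 6.2679346×10⁻⁶ = 473.840 K, so T = 10.2 + 473.840 = 484.040 °C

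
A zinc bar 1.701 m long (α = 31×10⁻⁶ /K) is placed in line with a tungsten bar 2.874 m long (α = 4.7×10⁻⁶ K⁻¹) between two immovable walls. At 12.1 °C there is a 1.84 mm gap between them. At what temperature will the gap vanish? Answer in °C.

T = 39.9 °C

Gap closes when ΔL₁ + ΔL₂ = 1.84 mm = 1.84×10⁻³ m
(α₁L₁ + α₂L₂)ΔT = g
α₁L₁ + α₂L₂ = 31×10⁻⁶×1.701 + 4.7×10⁻⁶×2.874 = 6.62388×10⁻⁵ m/K
ΔT = 1.84×10⁻³ / 6.62388×10⁻⁵ = 27.778 K
T = 12.1 + 27.778 = 39.878 °C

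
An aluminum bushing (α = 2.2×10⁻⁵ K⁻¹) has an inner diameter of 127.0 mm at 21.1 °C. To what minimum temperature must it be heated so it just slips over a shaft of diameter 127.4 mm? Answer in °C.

T = 164 °C

Required Δd = 127.4 − 127.0 = 0.4 mm
Δd = αd₀ΔT ⇒ ΔT = Δd/(αd₀) = 0.4 / (2.2×10⁻⁵ × 127.0) = 143.16 K
T_min = 21.1 + 143.16 = 164.26 °C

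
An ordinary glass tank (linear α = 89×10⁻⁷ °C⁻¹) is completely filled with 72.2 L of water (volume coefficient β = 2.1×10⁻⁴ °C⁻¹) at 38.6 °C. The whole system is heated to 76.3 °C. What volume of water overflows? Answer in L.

The tank also expands: β_container ≈ 3α = 2.67×10⁻⁵ /K
Net overflow = V₀(β_liq − 3α_cont)ΔT
β − 3α = 2.10×10⁻⁴ − 2.67×10⁻⁵ = 1.833×10⁻⁴ /K; ΔT = 37.7 K
ΔV = 72.2 × 1.833×10⁻⁴ × 37.7 = 0.499 L

0.499 L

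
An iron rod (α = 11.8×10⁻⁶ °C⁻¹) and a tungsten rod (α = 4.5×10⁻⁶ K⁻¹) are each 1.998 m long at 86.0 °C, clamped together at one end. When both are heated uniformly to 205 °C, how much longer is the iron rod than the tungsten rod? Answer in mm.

ΔT = 119.0 K
iron: ΔL = 11.8×10⁻⁶ × 1.998 m × 119.0 = 2.8056×10⁻³ m = 2.8056 mm
tungsten: ΔL = 4.5×10⁻⁶ × 1.998 m × 119.0 = 1.0699×10⁻³ m = 1.0699 mm
difference = 2.8056 − 1.0699 = 1.7357 mm

1.74 mm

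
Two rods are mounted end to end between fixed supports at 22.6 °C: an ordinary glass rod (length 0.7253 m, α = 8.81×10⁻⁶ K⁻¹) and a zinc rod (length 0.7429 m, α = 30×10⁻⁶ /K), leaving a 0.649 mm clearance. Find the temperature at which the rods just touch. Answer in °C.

T = 45.2 °C

Gap closes when ΔL₁ + ΔL₂ = 0.649 mm = 6.49×10⁻⁴ m
(α₁L₁ + α₂L₂)ΔT = g
α₁L₁ + α₂L₂ = 8.81×10⁻⁶×0.7253 + 30×10⁻⁶×0.7429 = 2.8676893×10⁻⁵ m/K
ΔT = 6.49×10⁻⁴ / 2.8676893×10⁻⁵ = 22.631 K
T = 22.6 + 22.631 = 45.231 °C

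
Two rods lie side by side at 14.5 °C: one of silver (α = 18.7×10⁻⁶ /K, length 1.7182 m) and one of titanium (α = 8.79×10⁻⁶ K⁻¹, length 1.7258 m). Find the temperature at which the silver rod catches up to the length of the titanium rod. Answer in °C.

Equal length when α₁L₁ΔT − α₂L₂ΔT = L₂ − L₁ = 7.60×10⁻³ m
α₁L₁ = 3.213034×10⁻⁵, α₂L₂ = 1.5169782×10⁻⁵ → Δ(αL) = 1.6960558×10⁻⁵ m/K
ΔT = 7.60×10⁻³ / 1.6960558×10⁻⁵ = 448.098 K, so T = 14.5 + 448.098 = 462.598 °C

T = 462.6 °C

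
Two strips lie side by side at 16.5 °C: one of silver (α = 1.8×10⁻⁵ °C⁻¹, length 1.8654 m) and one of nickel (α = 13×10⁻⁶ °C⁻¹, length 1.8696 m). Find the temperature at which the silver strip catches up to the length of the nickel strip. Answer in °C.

T = 469.5 °C

L₁(1 + α₁ΔT) = L₂(1 + α₂ΔT) ⇒ ΔT = (L₂ − L₁)/(α₁L₁ − α₂L₂)
L₂ − L₁ = 1.8696 − 1.8654 = 4.20×10⁻³ m
α₁L₁ − α₂L₂ = 1.8×10⁻⁵×1.8654 − 13×10⁻⁶×1.8696 = 9.2724×10⁻⁶ m/K
ΔT = 4.20×10⁻³ / 9.2724×10⁻⁶ = 452.957 K
T = 16.5 + 452.957 = 469.457 °C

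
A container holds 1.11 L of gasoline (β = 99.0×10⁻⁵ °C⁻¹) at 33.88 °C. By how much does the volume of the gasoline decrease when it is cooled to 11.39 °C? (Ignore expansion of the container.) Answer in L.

|ΔT| = |11.39 − 33.88| = 22.49 K
ΔV = βV₀ΔT = (99.0×10⁻⁵)(1.11)(22.49) = 0.0247 L

ΔV = 0.0247 L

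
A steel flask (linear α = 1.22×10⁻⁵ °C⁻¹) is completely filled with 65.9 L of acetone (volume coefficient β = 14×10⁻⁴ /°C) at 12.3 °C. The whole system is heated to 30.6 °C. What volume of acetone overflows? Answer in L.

The flask also expands: β_container ≈ 3α = 3.66×10⁻⁵ /K
Net overflow = V₀(β_liq − 3α_cont)ΔT
β − 3α = 1.40×10⁻³ − 3.66×10⁻⁵ = 1.3634×10⁻³ /K; ΔT = 18.3 K
ΔV = 65.9 × 1.3634×10⁻³ × 18.3 = 1.64 L

1.64 L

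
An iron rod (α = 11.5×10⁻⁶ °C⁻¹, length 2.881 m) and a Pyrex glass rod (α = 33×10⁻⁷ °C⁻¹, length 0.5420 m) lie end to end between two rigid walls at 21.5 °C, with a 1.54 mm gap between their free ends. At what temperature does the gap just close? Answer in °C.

α₁L₁ = 3.31315×10⁻⁵ m/K, α₂L₂ = 1.7886×10⁻⁶ m/K → total 3.49201×10⁻⁵ m/K
ΔT = g/(α₁L₁+α₂L₂) = 1.54×10⁻³ / 3.49201×10⁻⁵ = 44.101 K
T = 21.5 + 44.101 = 65.601 °C

T = 65.6 °C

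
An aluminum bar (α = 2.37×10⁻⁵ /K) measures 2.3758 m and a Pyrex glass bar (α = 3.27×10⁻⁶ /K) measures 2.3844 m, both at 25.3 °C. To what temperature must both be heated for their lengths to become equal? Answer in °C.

Equal length when α₁L₁ΔT − α₂L₂ΔT = L₂ − L₁ = 8.60×10⁻³ m
α₁L₁ = 5.630646×10⁻⁵, α₂L₂ = 7.796988×10⁻⁶ → Δ(αL) = 4.8509472×10⁻⁵ m/K
ΔT = 8.60×10⁻³ / 4.8509472×10⁻⁵ = 177.285 K, so T = 25.3 + 177.285 = 202.585 °C

T = 202.6 °C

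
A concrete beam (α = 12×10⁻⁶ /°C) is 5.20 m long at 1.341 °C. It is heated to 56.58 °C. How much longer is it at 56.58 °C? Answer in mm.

|ΔT| = |56.58 − 1.341| = 55.239 K
ΔL = αL₀ΔT = (12×10⁻⁶)(5.20)(55.239) = 3.45×10⁻³ m

ΔL = 3.45 mm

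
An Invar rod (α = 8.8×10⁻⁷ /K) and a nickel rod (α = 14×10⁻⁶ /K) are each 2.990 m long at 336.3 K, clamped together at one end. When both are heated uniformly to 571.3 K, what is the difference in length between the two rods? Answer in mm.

ΔT = 235.0 K
Invar: ΔL = 8.8×10⁻⁷ × 2.990 m × 235.0 = 6.1833×10⁻⁴ m = 0.61833 mm
nickel: ΔL = 14×10⁻⁶ × 2.990 m × 235.0 = 9.8371×10⁻³ m = 9.8371 mm
difference = 9.8371 − 0.61833 = 9.21877 mm

9.22 mm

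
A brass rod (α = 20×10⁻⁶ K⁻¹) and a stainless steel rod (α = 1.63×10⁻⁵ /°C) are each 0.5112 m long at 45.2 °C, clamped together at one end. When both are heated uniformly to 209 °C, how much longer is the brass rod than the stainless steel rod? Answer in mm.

ΔT = 163.8 K
brass: ΔL = 20×10⁻⁶ × 0.5112 m × 163.8 = 1.6747×10⁻³ m = 1.6747 mm
stainless steel: ΔL = 1.63×10⁻⁵ × 0.5112 m × 163.8 = 1.3649×10⁻³ m = 1.3649 mm
difference = 1.6747 − 1.3649 = 0.3098 mm

0.310 mm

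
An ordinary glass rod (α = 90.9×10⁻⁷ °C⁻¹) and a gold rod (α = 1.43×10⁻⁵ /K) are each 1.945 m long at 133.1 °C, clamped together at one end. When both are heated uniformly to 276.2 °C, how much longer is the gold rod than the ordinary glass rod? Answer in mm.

1.45 mm

ΔT = 143.1 K
ordinary glass: ΔL = 90.9×10⁻⁷ × 1.945 m × 143.1 = 2.5300×10⁻³ m = 2.5300 mm
gold: ΔL = 1.43×10⁻⁵ × 1.945 m × 143.1 = 3.9801×10⁻³ m = 3.9801 mm
difference = 3.9801 − 2.5300 = 1.4501 mm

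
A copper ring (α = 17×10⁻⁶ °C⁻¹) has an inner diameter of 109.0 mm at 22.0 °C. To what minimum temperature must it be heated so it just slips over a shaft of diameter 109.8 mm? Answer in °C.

T = 454 °C

Required Δd = 109.8 − 109.0 = 0.8 mm
Δd = αd₀ΔT ⇒ ΔT = Δd/(αd₀) = 0.8 / (17×10⁻⁶ × 109.0) = 431.73 K
T_min = 22.0 + 431.73 = 453.73 °C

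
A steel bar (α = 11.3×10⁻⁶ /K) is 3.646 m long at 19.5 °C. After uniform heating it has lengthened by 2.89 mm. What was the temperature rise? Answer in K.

ΔL = αL₀ΔT ⇒ ΔT = ΔL / (αL₀)
ΔT = 2.89×10⁻³ m / (11.3×10⁻⁶ × 3.646 m) = 70.146 K

ΔT = 70.1 K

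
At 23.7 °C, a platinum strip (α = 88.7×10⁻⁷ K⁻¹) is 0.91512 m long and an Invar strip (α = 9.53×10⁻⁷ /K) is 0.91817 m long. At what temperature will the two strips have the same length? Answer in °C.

L₁(1 + α₁ΔT) = L₂(1 + α₂ΔT) ⇒ ΔT = (L₂ − L₁)/(α₁L₁ − α₂L₂)
L₂ − L₁ = 0.91817 − 0.91512 = 3.05×10⁻³ m
α₁L₁ − α₂L₂ = 88.7×10⁻⁷×0.91512 − 9.53×10⁻⁷×0.91817 = 7.24209839×10⁻⁶ m/K
ΔT = 3.05×10⁻³ / 7.24209839×10⁻⁶ = 421.149 K
T = 23.7 + 421.149 = 444.849 °C

T = 444.8 °C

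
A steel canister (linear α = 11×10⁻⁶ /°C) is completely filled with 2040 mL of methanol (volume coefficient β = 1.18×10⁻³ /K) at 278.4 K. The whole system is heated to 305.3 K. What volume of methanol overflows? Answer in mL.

The canister also expands: β_container ≈ 3α = 3.3×10⁻⁵ /K
Net overflow = V₀(β_liq − 3α_cont)ΔT
β − 3α = 1.18×10⁻³ − 3.3×10⁻⁵ = 1.147×10⁻³ /K; ΔT = 26.9 K
ΔV = 2040 × 1.147×10⁻³ × 26.9 = 62.9 mL

62.9 mL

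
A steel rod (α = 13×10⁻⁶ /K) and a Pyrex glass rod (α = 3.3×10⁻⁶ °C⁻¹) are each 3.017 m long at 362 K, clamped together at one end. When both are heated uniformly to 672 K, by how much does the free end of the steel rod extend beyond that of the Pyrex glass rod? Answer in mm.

9.07 mm

ΔT = 310 K
steel: ΔL = 13×10⁻⁶ × 3.017 m × 310 = 1.2159×10⁻² m = 12.159 mm
Pyrex glass: ΔL = 3.3×10⁻⁶ × 3.017 m × 310 = 3.0864×10⁻³ m = 3.0864 mm
difference = 12.159 − 3.0864 = 9.0726 mm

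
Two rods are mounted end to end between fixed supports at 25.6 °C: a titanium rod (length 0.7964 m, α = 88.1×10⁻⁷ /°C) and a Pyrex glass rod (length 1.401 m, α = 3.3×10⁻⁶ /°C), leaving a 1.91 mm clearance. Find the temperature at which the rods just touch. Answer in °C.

Gap closes when ΔL₁ + ΔL₂ = 1.91 mm = 1.91×10⁻³ m
(α₁L₁ + α₂L₂)ΔT = g
α₁L₁ + α₂L₂ = 88.1×10⁻⁷×0.7964 + 3.3×10⁻⁶×1.401 = 1.1639584×10⁻⁵ m/K
ΔT = 1.91×10⁻³ / 1.1639584×10⁻⁵ = 164.10 K
T = 25.6 + 164.10 = 189.70 °C

T = 190 °C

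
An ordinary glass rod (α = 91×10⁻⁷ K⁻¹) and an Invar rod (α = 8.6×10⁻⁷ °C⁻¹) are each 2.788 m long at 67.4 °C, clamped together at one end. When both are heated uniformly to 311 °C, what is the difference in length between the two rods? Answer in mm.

ΔT = 243.6 K
ordinary glass: ΔL = 91×10⁻⁷ × 2.788 m × 243.6 = 6.1803×10⁻³ m = 6.1803 mm
Invar: ΔL = 8.6×10⁻⁷ × 2.788 m × 243.6 = 5.8407×10⁻⁴ m = 0.58407 mm
difference = 6.1803 − 0.58407 = 5.59623 mm

5.60 mm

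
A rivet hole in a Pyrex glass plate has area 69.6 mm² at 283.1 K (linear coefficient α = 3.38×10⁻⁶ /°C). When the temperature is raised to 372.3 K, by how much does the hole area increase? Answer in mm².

Area coefficient ≈ 2α; |ΔT| = 89.2 K
ΔA = 2αA₀ΔT = 2(3.38×10⁻⁶)(69.6)(89.2) = 0.0420 mm²

ΔA = 0.0420 mm²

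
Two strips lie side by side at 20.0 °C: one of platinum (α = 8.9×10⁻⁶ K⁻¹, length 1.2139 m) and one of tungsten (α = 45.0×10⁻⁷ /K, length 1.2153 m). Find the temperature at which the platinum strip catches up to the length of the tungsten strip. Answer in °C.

Equal length when α₁L₁ΔT − α₂L₂ΔT = L₂ − L₁ = 1.40×10⁻³ m
α₁L₁ = 1.080371×10⁻⁵, α₂L₂ = 5.46885×10⁻⁶ → Δ(αL) = 5.33486×10⁻⁶ m/K
ΔT = 1.40×10⁻³ / 5.33486×10⁻⁶ = 262.425 K, so T = 20.0 + 262.425 = 282.425 °C

T = 282.4 °C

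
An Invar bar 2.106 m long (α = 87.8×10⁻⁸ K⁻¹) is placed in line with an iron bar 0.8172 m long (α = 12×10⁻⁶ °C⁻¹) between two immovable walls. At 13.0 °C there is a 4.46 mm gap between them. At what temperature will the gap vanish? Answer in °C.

T = 396 °C

Gap closes when ΔL₁ + ΔL₂ = 4.46 mm = 4.46×10⁻³ m
(α₁L₁ + α₂L₂)ΔT = g
α₁L₁ + α₂L₂ = 87.8×10⁻⁸×2.106 + 12×10⁻⁶×0.8172 = 1.1655468×10⁻⁵ m/K
ΔT = 4.46×10⁻³ / 1.1655468×10⁻⁵ = 382.65 K
T = 13.0 + 382.65 = 395.65 °C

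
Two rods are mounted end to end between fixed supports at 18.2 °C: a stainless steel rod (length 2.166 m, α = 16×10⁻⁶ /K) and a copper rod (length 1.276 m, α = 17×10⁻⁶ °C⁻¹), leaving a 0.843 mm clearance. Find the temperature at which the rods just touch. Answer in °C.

α₁L₁ = 3.4656×10⁻⁵ m/K, α₂L₂ = 2.1692×10⁻⁵ m/K → total 5.6348×10⁻⁵ m/K
ΔT = g/(α₁L₁+α₂L₂) = 8.43×10⁻⁴ / 5.6348×10⁻⁵ = 14.961 K
T = 18.2 + 14.961 = 33.161 °C

T = 33.2 °C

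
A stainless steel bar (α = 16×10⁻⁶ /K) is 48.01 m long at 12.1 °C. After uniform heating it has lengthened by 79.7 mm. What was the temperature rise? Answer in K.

ΔT = 104 K

ΔL = αL₀ΔT ⇒ ΔT = ΔL / (αL₀)
ΔT = 79.7×10⁻³ m / (16×10⁻⁶ × 48.01 m) = 103.75 K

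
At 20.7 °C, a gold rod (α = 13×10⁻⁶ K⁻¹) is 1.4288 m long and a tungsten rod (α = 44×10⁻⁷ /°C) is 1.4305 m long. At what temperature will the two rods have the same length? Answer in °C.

Equal length when α₁L₁ΔT − α₂L₂ΔT = L₂ − L₁ = 1.70×10⁻³ m
α₁L₁ = 1.85744×10⁻⁵, α₂L₂ = 6.2942×10⁻⁶ → Δ(αL) = 1.22802×10⁻⁵ m/K
ΔT = 1.70×10⁻³ / 1.22802×10⁻⁵ = 138.434 K, so T = 20.7 + 138.434 = 159.134 °C

T = 159.1 °C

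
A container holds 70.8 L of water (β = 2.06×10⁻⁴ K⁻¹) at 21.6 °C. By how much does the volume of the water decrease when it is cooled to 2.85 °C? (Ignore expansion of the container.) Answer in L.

|ΔT| = |2.85 − 21.6| = 18.75 K
ΔV = βV₀ΔT = (2.06×10⁻⁴)(70.8)(18.75) = 0.273 L

ΔV = 0.273 L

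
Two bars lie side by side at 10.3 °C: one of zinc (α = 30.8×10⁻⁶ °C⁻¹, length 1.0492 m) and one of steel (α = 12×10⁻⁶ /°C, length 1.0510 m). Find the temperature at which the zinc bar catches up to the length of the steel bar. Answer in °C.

L₁(1 + α₁ΔT) = L₂(1 + α₂ΔT) ⇒ ΔT = (L₂ − L₁)/(α₁L₁ − α₂L₂)
L₂ − L₁ = 1.0510 − 1.0492 = 1.80×10⁻³ m
α₁L₁ − α₂L₂ = 30.8×10⁻⁶×1.0492 − 12×10⁻⁶×1.0510 = 1.970336×10⁻⁵ m/K
ΔT = 1.80×10⁻³ / 1.970336×10⁻⁵ = 91.355 K
T = 10.3 + 91.355 = 101.655 °C

T = 101.7 °C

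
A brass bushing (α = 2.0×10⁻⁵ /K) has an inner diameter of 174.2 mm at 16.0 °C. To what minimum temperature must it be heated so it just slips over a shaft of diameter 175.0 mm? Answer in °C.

Required Δd = 175.0 − 174.2 = 0.8 mm
Δd = αd₀ΔT ⇒ ΔT = Δd/(αd₀) = 0.8 / (2.0×10⁻⁵ × 174.2) = 229.62 K
T_min = 16.0 + 229.62 = 245.62 °C

T = 246 °C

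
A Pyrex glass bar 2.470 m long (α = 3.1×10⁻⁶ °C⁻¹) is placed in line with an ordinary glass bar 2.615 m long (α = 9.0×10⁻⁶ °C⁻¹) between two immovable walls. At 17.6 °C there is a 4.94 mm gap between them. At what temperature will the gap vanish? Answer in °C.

α₁L₁ = 7.657×10⁻⁶ m/K, α₂L₂ = 2.3535×10⁻⁵ m/K → total 3.1192×10⁻⁵ m/K
ΔT = g/(α₁L₁+α₂L₂) = 4.94×10⁻³ / 3.1192×10⁻⁵ = 158.37 K
T = 17.6 + 158.37 = 175.97 °C

T = 176 °C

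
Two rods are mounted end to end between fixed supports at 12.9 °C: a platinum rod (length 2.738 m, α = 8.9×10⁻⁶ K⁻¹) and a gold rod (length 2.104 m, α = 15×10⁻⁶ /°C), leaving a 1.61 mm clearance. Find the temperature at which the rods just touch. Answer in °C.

α₁L₁ = 2.43682×10⁻⁵ m/K, α₂L₂ = 3.156×10⁻⁵ m/K → total 5.59282×10⁻⁵ m/K
ΔT = g/(α₁L₁+α₂L₂) = 1.61×10⁻³ / 5.59282×10⁻⁵ = 28.787 K
T = 12.9 + 28.787 = 41.687 °C

T = 41.7 °C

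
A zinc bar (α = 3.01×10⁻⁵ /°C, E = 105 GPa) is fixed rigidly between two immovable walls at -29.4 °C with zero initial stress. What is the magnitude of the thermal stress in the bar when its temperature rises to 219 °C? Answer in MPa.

Fully constrained: the free strain ε = αΔT is blocked, so σ = Eε = EαΔT.
|ΔT| = 248.4 K
σ = 105×10⁹ × 3.01×10⁻⁵ × 248.4 = 7.85×10⁸ Pa

σ = 785 MPa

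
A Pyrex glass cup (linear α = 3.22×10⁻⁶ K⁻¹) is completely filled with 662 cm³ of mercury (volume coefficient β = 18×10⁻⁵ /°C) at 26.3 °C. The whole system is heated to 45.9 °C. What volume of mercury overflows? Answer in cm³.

The cup also expands: β_container ≈ 3α = 9.66×10⁻⁶ /K
Net overflow = V₀(β_liq − 3α_cont)ΔT
β − 3α = 1.80×10⁻⁴ − 9.66×10⁻⁶ = 1.7034×10⁻⁴ /K; ΔT = 19.6 K
ΔV = 662 × 1.7034×10⁻⁴ × 19.6 = 2.21 cm³

2.21 cm³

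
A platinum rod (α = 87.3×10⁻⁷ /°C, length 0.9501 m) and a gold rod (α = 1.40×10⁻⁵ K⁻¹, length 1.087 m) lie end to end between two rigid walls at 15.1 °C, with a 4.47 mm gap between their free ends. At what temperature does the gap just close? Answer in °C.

α₁L₁ = 8.294373×10⁻⁶ m/K, α₂L₂ = 1.5218×10⁻⁵ m/K → total 2.3512373×10⁻⁵ m/K
ΔT = g/(α₁L₁+α₂L₂) = 4.47×10⁻³ / 2.3512373×10⁻⁵ = 190.11 K
T = 15.1 + 190.11 = 205.21 °C

T = 205 °C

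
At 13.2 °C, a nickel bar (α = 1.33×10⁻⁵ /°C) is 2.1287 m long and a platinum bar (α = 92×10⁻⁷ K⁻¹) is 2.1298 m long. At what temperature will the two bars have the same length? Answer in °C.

Equal length when α₁L₁ΔT − α₂L₂ΔT = L₂ − L₁ = 1.10×10⁻³ m
α₁L₁ = 2.831171×10⁻⁵, α₂L₂ = 1.959416×10⁻⁵ → Δ(αL) = 8.71755×10⁻⁶ m/K
ΔT = 1.10×10⁻³ / 8.71755×10⁻⁶ = 126.182 K, so T = 13.2 + 126.182 = 139.382 °C

T = 139.4 °C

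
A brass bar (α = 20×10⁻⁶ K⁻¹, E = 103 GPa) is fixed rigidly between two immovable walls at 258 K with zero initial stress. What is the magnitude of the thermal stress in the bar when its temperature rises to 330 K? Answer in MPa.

Fully constrained: the free strain ε = αΔT is blocked, so σ = Eε = EαΔT.
|ΔT| = 72 K
σ = 103×10⁹ × 20×10⁻⁶ × 72 = 1.48×10⁸ Pa

σ = 148 MPa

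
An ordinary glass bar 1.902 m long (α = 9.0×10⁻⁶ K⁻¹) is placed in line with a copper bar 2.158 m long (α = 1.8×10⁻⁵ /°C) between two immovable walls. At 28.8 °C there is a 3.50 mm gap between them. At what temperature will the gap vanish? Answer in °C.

T = 91.3 °C

Gap closes when ΔL₁ + ΔL₂ = 3.50 mm = 3.50×10⁻³ m
(α₁L₁ + α₂L₂)ΔT = g
α₁L₁ + α₂L₂ = 9.0×10⁻⁶×1.902 + 1.8×10⁻⁵×2.158 = 5.5962×10⁻⁵ m/K
ΔT = 3.50×10⁻³ / 5.5962×10⁻⁵ = 62.542 K
T = 28.8 + 62.542 = 91.342 °C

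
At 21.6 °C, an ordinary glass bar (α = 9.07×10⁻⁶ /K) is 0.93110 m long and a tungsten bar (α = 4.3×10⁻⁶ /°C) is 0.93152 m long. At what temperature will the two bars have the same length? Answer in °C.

T = 116.2 °C

Equal length when α₁L₁ΔT − α₂L₂ΔT = L₂ − L₁ = 4.20×10⁻⁴ m
α₁L₁ = 8.445077×10⁻⁶, α₂L₂ = 4.005536×10⁻⁶ → Δ(αL) = 4.439541×10⁻⁶ m/K
ΔT = 4.20×10⁻⁴ / 4.439541×10⁻⁶ = 94.604 K, so T = 21.6 + 94.604 = 116.204 °C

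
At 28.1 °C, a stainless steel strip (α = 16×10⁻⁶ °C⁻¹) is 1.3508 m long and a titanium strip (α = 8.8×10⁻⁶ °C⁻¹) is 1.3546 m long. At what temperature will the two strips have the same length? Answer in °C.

L₁(1 + α₁ΔT) = L₂(1 + α₂ΔT) ⇒ ΔT = (L₂ − L₁)/(α₁L₁ − α₂L₂)
L₂ − L₁ = 1.3546 − 1.3508 = 3.80×10⁻³ m
α₁L₁ − α₂L₂ = 16×10⁻⁶×1.3508 − 8.8×10⁻⁶×1.3546 = 9.69232×10⁻⁶ m/K
ΔT = 3.80×10⁻³ / 9.69232×10⁻⁶ = 392.063 K
T = 28.1 + 392.063 = 420.163 °C

T = 420.2 °C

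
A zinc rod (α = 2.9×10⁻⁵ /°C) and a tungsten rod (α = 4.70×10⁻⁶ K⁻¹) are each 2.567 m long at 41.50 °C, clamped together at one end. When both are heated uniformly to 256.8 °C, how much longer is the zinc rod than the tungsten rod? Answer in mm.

13.4 mm

ΔT = 215.30 K
zinc: ΔL = 2.9×10⁻⁵ × 2.567 m × 215.30 = 1.6028×10⁻² m = 16.028 mm
tungsten: ΔL = 4.70×10⁻⁶ × 2.567 m × 215.30 = 2.5976×10⁻³ m = 2.5976 mm
difference = 16.028 − 2.5976 = 13.4304 mm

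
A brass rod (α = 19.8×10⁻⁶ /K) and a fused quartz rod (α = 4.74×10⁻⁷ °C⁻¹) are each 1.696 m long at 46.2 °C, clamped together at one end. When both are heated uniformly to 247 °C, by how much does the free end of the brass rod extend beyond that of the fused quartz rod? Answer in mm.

ΔT = 200.8 K
brass: ΔL = 19.8×10⁻⁶ × 1.696 m × 200.8 = 6.7430×10⁻³ m = 6.7430 mm
fused quartz: ΔL = 4.74×10⁻⁷ × 1.696 m × 200.8 = 1.6142×10⁻⁴ m = 0.16142 mm
difference = 6.7430 − 0.16142 = 6.58158 mm

6.58 mm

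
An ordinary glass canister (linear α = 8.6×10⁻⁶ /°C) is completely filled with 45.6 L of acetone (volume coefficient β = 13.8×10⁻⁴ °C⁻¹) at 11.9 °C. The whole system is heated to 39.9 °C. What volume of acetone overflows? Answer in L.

The canister also expands: β_container ≈ 3α = 2.58×10⁻⁵ /K
Net overflow = V₀(β_liq − 3α_cont)ΔT
β − 3α = 1.38×10⁻³ − 2.58×10⁻⁵ = 1.3542×10⁻³ /K; ΔT = 28.0 K
ΔV = 45.6 × 1.3542×10⁻³ × 28.0 = 1.73 L

1.73 L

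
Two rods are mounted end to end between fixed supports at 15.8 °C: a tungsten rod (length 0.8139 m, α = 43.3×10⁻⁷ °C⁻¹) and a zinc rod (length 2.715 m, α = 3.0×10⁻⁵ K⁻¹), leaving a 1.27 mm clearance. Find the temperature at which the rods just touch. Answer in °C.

T = 30.7 °C

Gap closes when ΔL₁ + ΔL₂ = 1.27 mm = 1.27×10⁻³ m
(α₁L₁ + α₂L₂)ΔT = g
α₁L₁ + α₂L₂ = 43.3×10⁻⁷×0.8139 + 3.0×10⁻⁵×2.715 = 8.4974187×10⁻⁵ m/K
ΔT = 1.27×10⁻³ / 8.4974187×10⁻⁵ = 14.946 K
T = 15.8 + 14.946 = 30.746 °C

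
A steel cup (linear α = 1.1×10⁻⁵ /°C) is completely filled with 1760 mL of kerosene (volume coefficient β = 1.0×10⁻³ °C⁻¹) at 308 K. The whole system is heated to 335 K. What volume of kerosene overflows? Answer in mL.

The cup also expands: β_container ≈ 3α = 3.3×10⁻⁵ /K
Net overflow = V₀(β_liq − 3α_cont)ΔT
β − 3α = 1.00×10⁻³ − 3.3×10⁻⁵ = 9.67×10⁻⁴ /K; ΔT = 27 K
ΔV = 1760 × 9.67×10⁻⁴ × 27 = 46.0 mL

46.0 mL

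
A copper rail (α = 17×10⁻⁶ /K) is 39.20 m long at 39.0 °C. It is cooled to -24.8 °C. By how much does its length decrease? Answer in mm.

|ΔT| = |-24.8 − 39.0| = 63.8 K
ΔL = αL₀ΔT = (17×10⁻⁶)(39.20)(63.8) = 4.25×10⁻² m

ΔL = 42.5 mm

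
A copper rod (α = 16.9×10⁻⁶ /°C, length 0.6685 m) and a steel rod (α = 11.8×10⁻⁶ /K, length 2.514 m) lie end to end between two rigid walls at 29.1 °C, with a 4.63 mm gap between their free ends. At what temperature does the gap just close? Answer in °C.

T = 142 °C

Gap closes when ΔL₁ + ΔL₂ = 4.63 mm = 4.63×10⁻³ m
(α₁L₁ + α₂L₂)ΔT = g
α₁L₁ + α₂L₂ = 16.9×10⁻⁶×0.6685 + 11.8×10⁻⁶×2.514 = 4.096285×10⁻⁵ m/K
ΔT = 4.63×10⁻³ / 4.096285×10⁻⁵ = 113.03 K
T = 29.1 + 113.03 = 142.13 °C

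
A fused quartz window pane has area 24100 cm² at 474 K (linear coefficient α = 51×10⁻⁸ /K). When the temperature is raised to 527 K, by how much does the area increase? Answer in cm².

ΔA = 1.30 cm²

Area coefficient ≈ 2α; |ΔT| = 53 K
ΔA = 2αA₀ΔT = 2(51×10⁻⁸)(24100)(53) = 1.30 cm²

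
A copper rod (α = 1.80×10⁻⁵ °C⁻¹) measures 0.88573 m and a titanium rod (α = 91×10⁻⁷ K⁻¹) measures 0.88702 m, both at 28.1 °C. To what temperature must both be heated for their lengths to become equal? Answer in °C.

L₁(1 + α₁ΔT) = L₂(1 + α₂ΔT) ⇒ ΔT = (L₂ − L₁)/(α₁L₁ − α₂L₂)
L₂ − L₁ = 0.88702 − 0.88573 = 1.29×10⁻³ m
α₁L₁ − α₂L₂ = 1.80×10⁻⁵×0.88573 − 91×10⁻⁷×0.88702 = 7.871258×10⁻⁶ m/K
ΔT = 1.29×10⁻³ / 7.871258×10⁻⁶ = 163.887 K
T = 28.1 + 163.887 = 191.987 °C

T = 192.0 °C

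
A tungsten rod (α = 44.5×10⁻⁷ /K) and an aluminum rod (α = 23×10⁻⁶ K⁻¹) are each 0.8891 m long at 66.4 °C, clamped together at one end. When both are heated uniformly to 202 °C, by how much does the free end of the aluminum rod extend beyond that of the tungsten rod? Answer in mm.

ΔT = 135.6 K
tungsten: ΔL = 44.5×10⁻⁷ × 0.8891 m × 135.6 = 5.3650×10⁻⁴ m = 0.53650 mm
aluminum: ΔL = 23×10⁻⁶ × 0.8891 m × 135.6 = 2.7729×10⁻³ m = 2.7729 mm
difference = 2.7729 − 0.53650 = 2.2364 mm

2.24 mm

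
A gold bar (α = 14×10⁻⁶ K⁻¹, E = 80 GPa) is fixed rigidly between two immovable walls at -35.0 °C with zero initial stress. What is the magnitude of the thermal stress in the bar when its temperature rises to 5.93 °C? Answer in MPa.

Fully constrained: the free strain ε = αΔT is blocked, so σ = Eε = EαΔT.
|ΔT| = 40.93 K
σ = 80.0×10⁹ × 14×10⁻⁶ × 40.93 = 4.58×10⁷ Pa

σ = 45.8 MPa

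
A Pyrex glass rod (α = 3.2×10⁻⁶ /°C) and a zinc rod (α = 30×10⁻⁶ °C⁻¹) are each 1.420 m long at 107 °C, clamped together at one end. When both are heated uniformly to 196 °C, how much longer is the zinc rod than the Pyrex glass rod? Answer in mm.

ΔT = 89 K
Pyrex glass: ΔL = 3.2×10⁻⁶ × 1.420 m × 89 = 4.0442×10⁻⁴ m = 0.40442 mm
zinc: ΔL = 30×10⁻⁶ × 1.420 m × 89 = 3.7914×10⁻³ m = 3.7914 mm
difference = 3.7914 − 0.40442 = 3.38698 mm

3.39 mm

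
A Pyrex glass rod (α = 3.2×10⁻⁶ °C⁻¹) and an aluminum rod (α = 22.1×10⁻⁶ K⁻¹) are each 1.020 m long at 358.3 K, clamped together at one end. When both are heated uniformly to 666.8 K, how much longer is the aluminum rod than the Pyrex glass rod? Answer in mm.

ΔT = 308.5 K
Pyrex glass: ΔL = 3.2×10⁻⁶ × 1.020 m × 308.5 = 1.0069×10⁻³ m = 1.0069 mm
aluminum: ΔL = 22.1×10⁻⁶ × 1.020 m × 308.5 = 6.9542×10⁻³ m = 6.9542 mm
difference = 6.9542 − 1.0069 = 5.9473 mm

5.95 mm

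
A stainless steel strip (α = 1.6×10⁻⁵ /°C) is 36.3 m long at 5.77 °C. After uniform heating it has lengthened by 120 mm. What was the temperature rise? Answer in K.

ΔL = αL₀ΔT ⇒ ΔT = ΔL / (αL₀)
ΔT = 120×10⁻³ m / (1.6×10⁻⁵ × 36.3 m) = 206.61 K

ΔT = 207 K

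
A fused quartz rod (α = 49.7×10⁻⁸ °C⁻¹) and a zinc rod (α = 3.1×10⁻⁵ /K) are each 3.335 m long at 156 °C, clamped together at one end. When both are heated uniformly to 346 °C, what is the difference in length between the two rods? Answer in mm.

ΔT = 190 K
fused quartz: ΔL = 49.7×10⁻⁸ × 3.335 m × 190 = 3.1492×10⁻⁴ m = 0.31492 mm
zinc: ΔL = 3.1×10⁻⁵ × 3.335 m × 190 = 1.9643×10⁻² m = 19.643 mm
difference = 19.643 − 0.31492 = 19.32808 mm

19.3 mm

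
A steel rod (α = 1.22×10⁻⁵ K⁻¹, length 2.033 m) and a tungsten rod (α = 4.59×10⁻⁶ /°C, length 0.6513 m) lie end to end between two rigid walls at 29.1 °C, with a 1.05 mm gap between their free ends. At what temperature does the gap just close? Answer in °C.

T = 66.9 °C

α₁L₁ = 2.48026×10⁻⁵ m/K, α₂L₂ = 2.989467×10⁻⁶ m/K → total 2.7792067×10⁻⁵ m/K
ΔT = g/(α₁L₁+α₂L₂) = 1.05×10⁻³ / 2.7792067×10⁻⁵ = 37.781 K
T = 29.1 + 37.781 = 66.881 °C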